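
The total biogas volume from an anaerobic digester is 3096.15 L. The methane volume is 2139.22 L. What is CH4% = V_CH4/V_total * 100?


CH4% = V_CH4 / V_total * 100
= 2139.22 / 3096.15 * 100
= 69.0929%

69.0929%


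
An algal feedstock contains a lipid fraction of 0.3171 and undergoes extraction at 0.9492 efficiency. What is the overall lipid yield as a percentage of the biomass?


Y = lipid_content * extraction_eff * 100
= 0.3171 * 0.9492 * 100
= 30.0991%

30.0991%


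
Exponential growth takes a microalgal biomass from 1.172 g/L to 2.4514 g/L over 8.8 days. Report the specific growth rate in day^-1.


mu = ln(X2/X1) / dt
= ln(2.4514/1.172) / 8.8
= 0.0839 per day

0.0839 per day


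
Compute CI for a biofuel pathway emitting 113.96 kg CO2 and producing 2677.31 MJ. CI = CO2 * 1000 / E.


CI = CO2 * 1000 / E
= 113.96 * 1000 / 2677.31
= 42.5651 g CO2/MJ

42.5651 g CO2/MJ


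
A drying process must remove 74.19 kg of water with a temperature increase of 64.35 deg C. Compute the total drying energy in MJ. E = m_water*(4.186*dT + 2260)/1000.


E = m_water * (4.186 * dT + 2260) / 1000
= 74.19 * (4.186 * 64.35 + 2260) / 1000
= 187.6539 MJ

187.6539 MJ


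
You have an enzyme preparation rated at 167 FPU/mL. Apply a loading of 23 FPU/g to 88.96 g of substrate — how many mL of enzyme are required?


V = dosage * m_sub / activity
V = 23 * 88.96 / 167
V = 12.2520 mL

12.2520 mL


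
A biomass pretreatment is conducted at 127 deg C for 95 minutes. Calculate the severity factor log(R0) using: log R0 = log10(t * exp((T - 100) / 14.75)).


logR0 = log10(t * exp((T - 100) / 14.75))
= log10(95 * exp((127 - 100) / 14.75))
= 2.7727

2.7727


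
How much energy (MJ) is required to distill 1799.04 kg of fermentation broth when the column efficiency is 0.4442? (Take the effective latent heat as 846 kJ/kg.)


E = m * 846 / (eta * 1000)
= 1799.04 * 846 / (0.4442 * 1000)
= 3426.3571 MJ

3426.3571 MJ


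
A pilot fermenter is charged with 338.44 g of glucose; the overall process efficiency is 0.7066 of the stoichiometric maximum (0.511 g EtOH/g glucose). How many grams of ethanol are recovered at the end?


Actual ethanol: m = 0.511 * 338.44 * 0.7066
m = 122.2014 g

122.2014 g


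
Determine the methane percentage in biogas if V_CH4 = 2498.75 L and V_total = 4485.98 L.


CH4% = V_CH4 / V_total * 100
= 2498.75 / 4485.98 * 100
= 55.7013%

55.7013%


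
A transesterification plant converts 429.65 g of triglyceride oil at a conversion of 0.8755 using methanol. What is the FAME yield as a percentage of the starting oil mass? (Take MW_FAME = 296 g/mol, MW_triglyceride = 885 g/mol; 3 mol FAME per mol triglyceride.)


m_FAME = oil * conv * (3 * 296 / 885) = oil * conv * (888/885)
= 429.65 * 0.8755 * 888 / 885
= 377.4337 g
Y = m_FAME / oil * 100 = conv * (888/885) * 100
= 0.8755 * 888 / 885 * 100
= 87.85%

87.85%


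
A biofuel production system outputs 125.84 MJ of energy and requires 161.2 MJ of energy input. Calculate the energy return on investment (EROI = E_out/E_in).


EROI = E_out / E_in
= 125.84 / 161.2
= 0.7806

0.7806


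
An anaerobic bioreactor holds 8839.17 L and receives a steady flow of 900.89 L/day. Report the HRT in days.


HRT = V / Q
= 8839.17 / 900.89
= 9.8116 days

9.8116 days


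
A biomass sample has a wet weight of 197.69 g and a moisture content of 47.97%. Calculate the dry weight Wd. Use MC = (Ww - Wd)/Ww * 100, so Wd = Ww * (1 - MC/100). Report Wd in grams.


Wd = Ww * (1 - MC/100)
= 197.69 * (1 - 47.97/100)
= 102.8581 g

102.8581 g


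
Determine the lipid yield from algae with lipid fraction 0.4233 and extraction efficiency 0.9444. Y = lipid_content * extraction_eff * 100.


Y = lipid_content * extraction_eff * 100
= 0.4233 * 0.9444 * 100
= 39.9765%

39.9765%


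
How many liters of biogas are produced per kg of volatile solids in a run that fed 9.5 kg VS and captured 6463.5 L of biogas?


Y = V / VS
= 6463.5 / 9.5
= 680.3684 L/kg VS

680.3684 L/kg VS


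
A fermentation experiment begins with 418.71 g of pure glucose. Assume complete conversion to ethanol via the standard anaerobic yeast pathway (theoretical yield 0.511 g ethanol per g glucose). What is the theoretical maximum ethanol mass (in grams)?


Theoretical ethanol yield: m_EtOH = 0.511 * m_glucose
m_EtOH = 0.511 * 418.71 = 213.9608 g

213.9608 g


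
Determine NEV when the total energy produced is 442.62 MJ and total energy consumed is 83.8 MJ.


NEV = E_out - E_in
= 442.62 - 83.8
= 358.8200 MJ

358.8200 MJ


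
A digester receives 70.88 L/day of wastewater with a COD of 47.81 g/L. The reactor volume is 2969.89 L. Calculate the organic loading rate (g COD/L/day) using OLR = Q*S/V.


OLR = Q * S / V
= 70.88 * 47.81 / 2969.89
= 1.1410 g/L/day

1.1410 g/L/day


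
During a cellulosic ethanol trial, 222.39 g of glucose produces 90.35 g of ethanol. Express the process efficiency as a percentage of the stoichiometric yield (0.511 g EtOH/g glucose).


Fermentation efficiency = (actual / (0.511 * glucose)) * 100
= (90.35 / (0.511 * 222.39)) * 100
= 79.5046%

79.5046%


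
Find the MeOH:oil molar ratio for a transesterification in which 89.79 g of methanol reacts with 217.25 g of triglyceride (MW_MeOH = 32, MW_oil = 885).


Molar ratio = n_MeOH / n_oil = (MeOH/32) / (oil/885) = (MeOH * 885) / (32 * oil)
= (89.79 * 885) / (32 * 217.25)
= 11.4304

11.4304


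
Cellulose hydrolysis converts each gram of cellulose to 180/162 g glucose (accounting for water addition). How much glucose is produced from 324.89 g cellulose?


glucose = cellulose * 180/162
= 324.89 * 180/162
= 360.9889 g

360.9889 g


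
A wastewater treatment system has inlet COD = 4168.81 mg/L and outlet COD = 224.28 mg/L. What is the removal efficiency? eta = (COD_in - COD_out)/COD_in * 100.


eta = (COD_in - COD_out) / COD_in * 100
= (4168.81 - 224.28) / 4168.81 * 100
= 94.6200%

94.6200%


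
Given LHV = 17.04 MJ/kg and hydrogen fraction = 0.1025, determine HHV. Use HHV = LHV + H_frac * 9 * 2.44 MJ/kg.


HHV = LHV + H_frac * 9 * 2.44
= 17.04 + 0.1025 * 9 * 2.44
= 19.2909 MJ/kg

19.2909 MJ/kg


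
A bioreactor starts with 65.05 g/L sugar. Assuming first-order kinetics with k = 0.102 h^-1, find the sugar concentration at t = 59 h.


S = S0 * exp(-k * t)
S = 65.05 * exp(-0.102 * 59)
S = 0.1584 g/L

0.1584 g/L


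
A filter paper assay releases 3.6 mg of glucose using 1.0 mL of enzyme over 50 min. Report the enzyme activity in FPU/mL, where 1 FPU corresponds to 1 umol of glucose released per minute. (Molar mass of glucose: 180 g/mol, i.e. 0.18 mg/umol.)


Activity = glucose_mg / (0.18 mg/umol * V_mL * t_min)
= 3.6 / (0.18 * 1.0 * 50)
= 0.4000 FPU/mL

0.4000 FPU/mL


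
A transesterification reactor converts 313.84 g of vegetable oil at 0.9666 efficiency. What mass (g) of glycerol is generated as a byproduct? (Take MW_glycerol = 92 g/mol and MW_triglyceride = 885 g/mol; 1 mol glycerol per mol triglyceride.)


glycerol = oil * conv * (92/885)
= 313.84 * 0.9666 * 92 / 885
= 31.5355 g

31.5355 g


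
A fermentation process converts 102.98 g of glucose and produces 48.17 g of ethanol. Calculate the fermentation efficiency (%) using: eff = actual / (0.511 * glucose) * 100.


Fermentation efficiency = (actual / (0.511 * glucose)) * 100
= (48.17 / (0.511 * 102.98)) * 100
= 91.5383%

91.5383%


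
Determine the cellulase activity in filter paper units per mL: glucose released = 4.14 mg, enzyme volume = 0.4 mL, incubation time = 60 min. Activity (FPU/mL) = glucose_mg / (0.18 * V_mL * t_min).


Activity = glucose_mg / (0.18 mg/umol * V_mL * t_min)
= 4.14 / (0.18 * 0.4 * 60)
= 0.9583 FPU/mL

0.9583 FPU/mL


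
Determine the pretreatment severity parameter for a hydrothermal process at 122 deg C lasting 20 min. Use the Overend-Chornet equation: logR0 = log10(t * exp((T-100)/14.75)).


logR0 = log10(t * exp((T - 100) / 14.75))
= log10(20 * exp((122 - 100) / 14.75))
= 1.9488

1.9488


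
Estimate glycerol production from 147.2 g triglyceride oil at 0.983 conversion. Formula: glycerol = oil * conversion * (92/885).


glycerol = oil * conv * (92/885)
= 147.2 * 0.983 * 92 / 885
= 15.0420 g

15.0420 g


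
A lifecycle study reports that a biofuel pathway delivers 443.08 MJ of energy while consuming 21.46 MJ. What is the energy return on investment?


EROI = E_out / E_in
= 443.08 / 21.46
= 20.6468

20.6468


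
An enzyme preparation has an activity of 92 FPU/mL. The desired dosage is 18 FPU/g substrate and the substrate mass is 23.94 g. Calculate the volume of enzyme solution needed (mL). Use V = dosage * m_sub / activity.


V = dosage * m_sub / activity
V = 18 * 23.94 / 92
V = 4.6839 mL

4.6839 mL


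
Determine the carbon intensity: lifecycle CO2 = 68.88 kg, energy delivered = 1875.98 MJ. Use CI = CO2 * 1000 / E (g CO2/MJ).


CI = CO2 * 1000 / E
= 68.88 * 1000 / 1875.98
= 36.7168 g CO2/MJ

36.7168 g CO2/MJ


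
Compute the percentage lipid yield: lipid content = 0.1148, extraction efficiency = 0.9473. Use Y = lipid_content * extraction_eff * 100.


Y = lipid_content * extraction_eff * 100
= 0.1148 * 0.9473 * 100
= 10.8750%

10.8750%


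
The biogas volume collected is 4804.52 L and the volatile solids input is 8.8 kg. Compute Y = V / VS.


Y = V / VS
= 4804.52 / 8.8
= 545.9682 L/kg VS

545.9682 L/kg VS


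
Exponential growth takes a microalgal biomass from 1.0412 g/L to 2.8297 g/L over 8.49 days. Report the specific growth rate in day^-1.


mu = ln(X2/X1) / dt
= ln(2.8297/1.0412) / 8.49
= 0.1178 per day

0.1178 per day


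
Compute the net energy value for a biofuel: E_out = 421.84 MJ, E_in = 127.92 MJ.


NEV = E_out - E_in
= 421.84 - 127.92
= 293.9200 MJ

293.9200 MJ


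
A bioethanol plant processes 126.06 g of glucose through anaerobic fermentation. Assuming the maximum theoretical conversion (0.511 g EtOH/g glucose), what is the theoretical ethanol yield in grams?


Theoretical ethanol yield: m_EtOH = 0.511 * m_glucose
m_EtOH = 0.511 * 126.06 = 64.4167 g

64.4167 g


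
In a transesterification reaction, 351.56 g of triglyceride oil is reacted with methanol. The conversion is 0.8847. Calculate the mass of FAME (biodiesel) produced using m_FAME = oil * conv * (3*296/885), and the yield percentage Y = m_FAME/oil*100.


m_FAME = oil * conv * (3 * 296 / 885) = oil * conv * (888/885)
= 351.56 * 0.8847 * 888 / 885
= 312.0795 g
Y = m_FAME / oil * 100 = conv * (888/885) * 100
= 0.8847 * 888 / 885 * 100
= 88.77%

312.0795 g FAME; Y = 88.77%


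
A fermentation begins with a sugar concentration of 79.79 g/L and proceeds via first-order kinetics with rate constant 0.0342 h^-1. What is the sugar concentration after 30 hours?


S = S0 * exp(-k * t)
S = 79.79 * exp(-0.0342 * 30)
S = 28.5998 g/L

28.5998 g/L


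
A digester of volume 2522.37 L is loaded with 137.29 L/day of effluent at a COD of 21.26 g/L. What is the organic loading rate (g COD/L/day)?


OLR = Q * S / V
= 137.29 * 21.26 / 2522.37
= 1.1572 g/L/day

1.1572 g/L/day


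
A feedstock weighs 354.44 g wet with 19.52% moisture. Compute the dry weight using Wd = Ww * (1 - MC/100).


Wd = Ww * (1 - MC/100)
= 354.44 * (1 - 19.52/100)
= 285.2533 g

285.2533 g


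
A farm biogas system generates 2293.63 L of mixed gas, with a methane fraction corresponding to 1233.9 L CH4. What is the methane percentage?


CH4% = V_CH4 / V_total * 100
= 1233.9 / 2293.63 * 100
= 53.7968%

53.7968%


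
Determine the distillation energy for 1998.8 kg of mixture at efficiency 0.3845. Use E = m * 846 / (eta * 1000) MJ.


E = m * 846 / (eta * 1000)
= 1998.8 * 846 / (0.3845 * 1000)
= 4397.8798 MJ

4397.8798 MJ


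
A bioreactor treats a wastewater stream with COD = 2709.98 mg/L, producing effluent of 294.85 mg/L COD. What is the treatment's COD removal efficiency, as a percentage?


eta = (COD_in - COD_out) / COD_in * 100
= (2709.98 - 294.85) / 2709.98 * 100
= 89.1198%

89.1198%


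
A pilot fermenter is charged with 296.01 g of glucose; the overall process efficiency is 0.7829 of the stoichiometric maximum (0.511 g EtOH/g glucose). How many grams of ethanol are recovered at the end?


Actual ethanol: m = 0.511 * 296.01 * 0.7829
m = 118.4223 g

118.4223 g


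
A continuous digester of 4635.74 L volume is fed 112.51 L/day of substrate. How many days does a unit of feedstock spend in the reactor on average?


HRT = V / Q
= 4635.74 / 112.51
= 41.2029 days

41.2029 days


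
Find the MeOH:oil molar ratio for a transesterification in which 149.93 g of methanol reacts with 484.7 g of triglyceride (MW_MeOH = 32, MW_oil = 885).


Molar ratio = n_MeOH / n_oil = (MeOH/32) / (oil/885) = (MeOH * 885) / (32 * oil)
= (149.93 * 885) / (32 * 484.7)
= 8.5548

8.5548


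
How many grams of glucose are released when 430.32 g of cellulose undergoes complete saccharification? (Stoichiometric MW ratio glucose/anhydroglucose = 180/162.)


glucose = cellulose * 180/162
= 430.32 * 180/162
= 478.1333 g

478.1333 g


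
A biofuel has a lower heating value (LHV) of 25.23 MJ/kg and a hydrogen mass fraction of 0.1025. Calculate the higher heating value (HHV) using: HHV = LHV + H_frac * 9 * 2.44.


HHV = LHV + H_frac * 9 * 2.44
= 25.23 + 0.1025 * 9 * 2.44
= 27.4809 MJ/kg

27.4809 MJ/kg


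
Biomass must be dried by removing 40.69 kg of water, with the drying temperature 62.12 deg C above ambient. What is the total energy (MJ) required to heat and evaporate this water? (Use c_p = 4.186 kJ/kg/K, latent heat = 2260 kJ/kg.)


E = m_water * (4.186 * dT + 2260) / 1000
= 40.69 * (4.186 * 62.12 + 2260) / 1000
= 102.5402 MJ

102.5402 MJ


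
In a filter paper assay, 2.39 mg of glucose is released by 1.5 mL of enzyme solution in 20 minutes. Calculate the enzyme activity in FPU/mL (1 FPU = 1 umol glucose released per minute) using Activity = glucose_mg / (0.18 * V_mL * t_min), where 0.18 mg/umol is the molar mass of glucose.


Activity = glucose_mg / (0.18 mg/umol * V_mL * t_min)
= 2.39 / (0.18 * 1.5 * 20)
= 0.4426 FPU/mL

0.4426 FPU/mL


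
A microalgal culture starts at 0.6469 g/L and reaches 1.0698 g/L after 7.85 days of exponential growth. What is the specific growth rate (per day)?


mu = ln(X2/X1) / dt
= ln(1.0698/0.6469) / 7.85
= 0.0641 per day

0.0641 per day


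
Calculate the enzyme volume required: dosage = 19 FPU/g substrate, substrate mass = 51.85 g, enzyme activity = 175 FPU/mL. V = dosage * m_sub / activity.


V = dosage * m_sub / activity
V = 19 * 51.85 / 175
V = 5.6294 mL

5.6294 mL


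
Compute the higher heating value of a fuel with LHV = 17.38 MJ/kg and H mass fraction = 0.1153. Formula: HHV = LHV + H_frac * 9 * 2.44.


HHV = LHV + H_frac * 9 * 2.44
= 17.38 + 0.1153 * 9 * 2.44
= 19.9120 MJ/kg

19.9120 MJ/kg


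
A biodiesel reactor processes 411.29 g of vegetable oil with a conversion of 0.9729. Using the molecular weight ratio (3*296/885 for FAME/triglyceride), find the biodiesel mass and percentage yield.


m_FAME = oil * conv * (3 * 296 / 885) = oil * conv * (888/885)
= 411.29 * 0.9729 * 888 / 885
= 401.5005 g
Y = m_FAME / oil * 100 = conv * (888/885) * 100
= 0.9729 * 888 / 885 * 100
= 97.62%

401.5005 g FAME; Y = 97.62%


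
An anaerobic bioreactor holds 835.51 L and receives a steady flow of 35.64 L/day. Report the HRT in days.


HRT = V / Q
= 835.51 / 35.64
= 23.4430 days

23.4430 days


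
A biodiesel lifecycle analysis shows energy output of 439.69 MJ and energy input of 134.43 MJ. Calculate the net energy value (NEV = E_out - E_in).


NEV = E_out - E_in
= 439.69 - 134.43
= 305.2600 MJ

305.2600 MJ


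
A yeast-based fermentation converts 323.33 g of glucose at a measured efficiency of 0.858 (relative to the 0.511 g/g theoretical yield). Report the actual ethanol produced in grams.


Actual ethanol: m = 0.511 * 323.33 * 0.858
m = 141.7602 g

141.7602 g


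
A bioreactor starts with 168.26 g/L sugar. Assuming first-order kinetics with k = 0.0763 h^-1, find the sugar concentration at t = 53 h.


S = S0 * exp(-k * t)
S = 168.26 * exp(-0.0763 * 53)
S = 2.9494 g/L

2.9494 g/L


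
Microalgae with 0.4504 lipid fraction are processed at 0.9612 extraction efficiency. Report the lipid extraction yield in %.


Y = lipid_content * extraction_eff * 100
= 0.4504 * 0.9612 * 100
= 43.2924%

43.2924%


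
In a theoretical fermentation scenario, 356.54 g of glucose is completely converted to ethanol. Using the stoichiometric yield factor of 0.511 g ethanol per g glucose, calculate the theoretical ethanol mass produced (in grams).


Theoretical ethanol yield: m_EtOH = 0.511 * m_glucose
m_EtOH = 0.511 * 356.54 = 182.1919 g

182.1919 g


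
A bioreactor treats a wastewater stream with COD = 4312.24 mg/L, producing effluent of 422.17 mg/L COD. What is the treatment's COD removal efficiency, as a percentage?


eta = (COD_in - COD_out) / COD_in * 100
= (4312.24 - 422.17) / 4312.24 * 100
= 90.2100%

90.2100%


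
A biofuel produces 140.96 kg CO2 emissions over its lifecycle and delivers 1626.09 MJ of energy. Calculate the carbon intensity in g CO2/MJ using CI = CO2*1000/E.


CI = CO2 * 1000 / E
= 140.96 * 1000 / 1626.09
= 86.6865 g CO2/MJ

86.6865 g CO2/MJ


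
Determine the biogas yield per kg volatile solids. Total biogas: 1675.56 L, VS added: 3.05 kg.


Y = V / VS
= 1675.56 / 3.05
= 549.3639 L/kg VS

549.3639 L/kg VS


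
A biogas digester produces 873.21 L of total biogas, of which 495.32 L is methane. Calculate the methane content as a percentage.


CH4% = V_CH4 / V_total * 100
= 495.32 / 873.21 * 100
= 56.7240%

56.7240%


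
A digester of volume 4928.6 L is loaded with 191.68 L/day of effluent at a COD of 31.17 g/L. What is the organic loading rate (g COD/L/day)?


OLR = Q * S / V
= 191.68 * 31.17 / 4928.6
= 1.2122 g/L/day

1.2122 g/L/day


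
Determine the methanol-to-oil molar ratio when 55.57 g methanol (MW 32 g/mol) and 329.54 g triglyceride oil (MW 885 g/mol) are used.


Molar ratio = n_MeOH / n_oil = (MeOH/32) / (oil/885) = (MeOH * 885) / (32 * oil)
= (55.57 * 885) / (32 * 329.54)
= 4.6636

4.6636


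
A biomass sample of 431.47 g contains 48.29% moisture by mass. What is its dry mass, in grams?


Wd = Ww * (1 - MC/100)
= 431.47 * (1 - 48.29/100)
= 223.1131 g

223.1131 g


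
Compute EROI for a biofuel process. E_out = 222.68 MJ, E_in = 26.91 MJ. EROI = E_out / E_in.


EROI = E_out / E_in
= 222.68 / 26.91
= 8.2750

8.2750


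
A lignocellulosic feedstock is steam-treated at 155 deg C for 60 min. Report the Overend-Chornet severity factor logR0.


logR0 = log10(t * exp((T - 100) / 14.75))
= log10(60 * exp((155 - 100) / 14.75))
= 3.3976

3.3976


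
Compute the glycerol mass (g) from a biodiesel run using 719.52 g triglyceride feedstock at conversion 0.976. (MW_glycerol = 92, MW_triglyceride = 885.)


glycerol = oil * conv * (92/885)
= 719.52 * 0.976 * 92 / 885
= 73.0024 g

73.0024 g


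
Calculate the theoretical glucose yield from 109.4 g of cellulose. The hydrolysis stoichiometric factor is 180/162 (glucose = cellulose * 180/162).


glucose = cellulose * 180/162
= 109.4 * 180/162
= 121.5556 g

121.5556 g


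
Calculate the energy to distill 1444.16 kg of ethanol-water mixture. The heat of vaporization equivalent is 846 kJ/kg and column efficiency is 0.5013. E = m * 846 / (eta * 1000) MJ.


E = m * 846 / (eta * 1000)
= 1444.16 * 846 / (0.5013 * 1000)
= 2437.1820 MJ

2437.1820 MJ


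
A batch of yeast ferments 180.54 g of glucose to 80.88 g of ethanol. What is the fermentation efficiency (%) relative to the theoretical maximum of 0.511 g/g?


Fermentation efficiency = (actual / (0.511 * glucose)) * 100
= (80.88 / (0.511 * 180.54)) * 100
= 87.6692%

87.6692%


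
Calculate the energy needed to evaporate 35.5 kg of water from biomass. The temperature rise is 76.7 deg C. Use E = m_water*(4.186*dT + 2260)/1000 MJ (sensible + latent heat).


E = m_water * (4.186 * dT + 2260) / 1000
= 35.5 * (4.186 * 76.7 + 2260) / 1000
= 91.6279 MJ

91.6279 MJ


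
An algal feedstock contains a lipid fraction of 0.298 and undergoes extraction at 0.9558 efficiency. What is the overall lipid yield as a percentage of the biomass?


Y = lipid_content * extraction_eff * 100
= 0.298 * 0.9558 * 100
= 28.4828%

28.4828%


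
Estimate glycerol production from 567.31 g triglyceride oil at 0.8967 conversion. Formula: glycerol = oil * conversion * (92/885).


glycerol = oil * conv * (92/885)
= 567.31 * 0.8967 * 92 / 885
= 52.8825 g

52.8825 g


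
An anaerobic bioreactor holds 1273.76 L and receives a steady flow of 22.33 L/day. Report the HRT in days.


HRT = V / Q
= 1273.76 / 22.33
= 57.0425 days

57.0425 days


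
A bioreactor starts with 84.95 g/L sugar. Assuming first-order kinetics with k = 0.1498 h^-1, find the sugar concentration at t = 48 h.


S = S0 * exp(-k * t)
S = 84.95 * exp(-0.1498 * 48)
S = 0.0640 g/L

0.0640 g/L


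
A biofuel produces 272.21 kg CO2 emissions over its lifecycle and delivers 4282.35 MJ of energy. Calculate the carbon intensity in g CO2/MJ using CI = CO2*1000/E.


CI = CO2 * 1000 / E
= 272.21 * 1000 / 4282.35
= 63.5656 g CO2/MJ

63.5656 g CO2/MJ


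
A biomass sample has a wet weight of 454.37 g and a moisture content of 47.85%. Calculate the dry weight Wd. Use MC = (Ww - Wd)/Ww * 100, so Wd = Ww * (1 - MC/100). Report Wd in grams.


Wd = Ww * (1 - MC/100)
= 454.37 * (1 - 47.85/100)
= 236.9540 g

236.9540 g


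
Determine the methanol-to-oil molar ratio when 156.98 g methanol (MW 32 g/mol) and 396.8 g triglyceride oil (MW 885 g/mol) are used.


Molar ratio = n_MeOH / n_oil = (MeOH/32) / (oil/885) = (MeOH * 885) / (32 * oil)
= (156.98 * 885) / (32 * 396.8)
= 10.9412

10.9412


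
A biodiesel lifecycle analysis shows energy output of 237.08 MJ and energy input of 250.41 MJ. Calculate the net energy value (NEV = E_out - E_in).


NEV = E_out - E_in
= 237.08 - 250.41
= -13.3300 MJ

-13.3300 MJ


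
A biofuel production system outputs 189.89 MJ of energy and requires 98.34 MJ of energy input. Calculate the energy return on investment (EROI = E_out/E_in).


EROI = E_out / E_in
= 189.89 / 98.34
= 1.9310

1.9310


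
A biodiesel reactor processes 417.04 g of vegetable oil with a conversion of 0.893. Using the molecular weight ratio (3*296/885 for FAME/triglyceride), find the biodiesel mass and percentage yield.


m_FAME = oil * conv * (3 * 296 / 885) = oil * conv * (888/885)
= 417.04 * 0.893 * 888 / 885
= 373.6791 g
Y = m_FAME / oil * 100 = conv * (888/885) * 100
= 0.893 * 888 / 885 * 100
= 89.60%

373.6791 g FAME; Y = 89.60%


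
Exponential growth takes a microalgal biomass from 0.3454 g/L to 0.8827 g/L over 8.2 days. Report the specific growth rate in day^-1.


mu = ln(X2/X1) / dt
= ln(0.8827/0.3454) / 8.2
= 0.1144 per day

0.1144 per day


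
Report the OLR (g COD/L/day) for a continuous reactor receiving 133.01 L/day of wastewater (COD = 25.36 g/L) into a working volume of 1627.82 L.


OLR = Q * S / V
= 133.01 * 25.36 / 1627.82
= 2.0722 g/L/day

2.0722 g/L/day


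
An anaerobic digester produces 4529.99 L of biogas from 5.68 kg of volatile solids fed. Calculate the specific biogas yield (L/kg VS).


Y = V / VS
= 4529.99 / 5.68
= 797.5335 L/kg VS

797.5335 L/kg VS


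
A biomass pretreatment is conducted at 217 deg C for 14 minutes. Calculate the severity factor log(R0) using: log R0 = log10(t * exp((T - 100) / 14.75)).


logR0 = log10(t * exp((T - 100) / 14.75))
= log10(14 * exp((217 - 100) / 14.75))
= 4.5910

4.5910


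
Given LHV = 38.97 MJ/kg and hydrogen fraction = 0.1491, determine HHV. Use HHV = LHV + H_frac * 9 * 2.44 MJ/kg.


HHV = LHV + H_frac * 9 * 2.44
= 38.97 + 0.1491 * 9 * 2.44
= 42.2442 MJ/kg

42.2442 MJ/kg


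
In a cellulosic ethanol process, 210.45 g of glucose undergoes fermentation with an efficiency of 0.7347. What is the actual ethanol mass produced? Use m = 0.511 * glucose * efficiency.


Actual ethanol: m = 0.511 * 210.45 * 0.7347
m = 79.0096 g

79.0096 g


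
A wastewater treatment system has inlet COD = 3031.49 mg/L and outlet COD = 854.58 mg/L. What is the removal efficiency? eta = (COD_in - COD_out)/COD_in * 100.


eta = (COD_in - COD_out) / COD_in * 100
= (3031.49 - 854.58) / 3031.49 * 100
= 71.8099%

71.8099%


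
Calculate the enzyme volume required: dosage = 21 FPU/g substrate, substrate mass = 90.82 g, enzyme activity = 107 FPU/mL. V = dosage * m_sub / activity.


V = dosage * m_sub / activity
V = 21 * 90.82 / 107
V = 17.8245 mL

17.8245 mL


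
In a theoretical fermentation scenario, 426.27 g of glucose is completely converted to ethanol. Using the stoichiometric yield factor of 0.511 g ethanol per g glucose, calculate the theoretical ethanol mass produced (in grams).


Theoretical ethanol yield: m_EtOH = 0.511 * m_glucose
m_EtOH = 0.511 * 426.27 = 217.8240 g

217.8240 g


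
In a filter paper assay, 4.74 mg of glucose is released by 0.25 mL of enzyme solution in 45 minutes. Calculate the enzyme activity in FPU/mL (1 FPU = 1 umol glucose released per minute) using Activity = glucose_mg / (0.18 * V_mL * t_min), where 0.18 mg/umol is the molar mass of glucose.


Activity = glucose_mg / (0.18 mg/umol * V_mL * t_min)
= 4.74 / (0.18 * 0.25 * 45)
= 2.3407 FPU/mL

2.3407 FPU/mL


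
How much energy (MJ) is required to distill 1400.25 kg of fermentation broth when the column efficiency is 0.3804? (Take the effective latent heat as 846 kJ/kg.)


E = m * 846 / (eta * 1000)
= 1400.25 * 846 / (0.3804 * 1000)
= 3114.1207 MJ

3114.1207 MJ


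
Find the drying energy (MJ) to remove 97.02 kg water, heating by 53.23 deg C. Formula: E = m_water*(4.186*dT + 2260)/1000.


E = m_water * (4.186 * dT + 2260) / 1000
= 97.02 * (4.186 * 53.23 + 2260) / 1000
= 240.8833 MJ

240.8833 MJ


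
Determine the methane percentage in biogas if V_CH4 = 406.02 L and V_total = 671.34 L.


CH4% = V_CH4 / V_total * 100
= 406.02 / 671.34 * 100
= 60.4790%

60.4790%


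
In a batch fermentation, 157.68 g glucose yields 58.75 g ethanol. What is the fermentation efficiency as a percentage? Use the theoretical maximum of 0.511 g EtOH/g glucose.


Fermentation efficiency = (actual / (0.511 * glucose)) * 100
= (58.75 / (0.511 * 157.68)) * 100
= 72.9139%

72.9139%


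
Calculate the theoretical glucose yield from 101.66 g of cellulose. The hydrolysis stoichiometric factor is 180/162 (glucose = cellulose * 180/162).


glucose = cellulose * 180/162
= 101.66 * 180/162
= 112.9556 g

112.9556 g


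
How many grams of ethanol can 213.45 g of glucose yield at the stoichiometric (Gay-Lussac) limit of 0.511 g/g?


Theoretical ethanol yield: m_EtOH = 0.511 * m_glucose
m_EtOH = 0.511 * 213.45 = 109.0729 g

109.0729 g


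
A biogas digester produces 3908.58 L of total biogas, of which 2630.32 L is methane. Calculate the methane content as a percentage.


CH4% = V_CH4 / V_total * 100
= 2630.32 / 3908.58 * 100
= 67.2961%

67.2961%


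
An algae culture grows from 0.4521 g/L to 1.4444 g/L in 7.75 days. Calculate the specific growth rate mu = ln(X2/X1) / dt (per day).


mu = ln(X2/X1) / dt
= ln(1.4444/0.4521) / 7.75
= 0.1499 per day

0.1499 per day


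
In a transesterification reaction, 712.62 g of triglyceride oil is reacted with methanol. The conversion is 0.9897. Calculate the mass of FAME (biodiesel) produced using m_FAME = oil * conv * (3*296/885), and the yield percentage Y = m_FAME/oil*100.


m_FAME = oil * conv * (3 * 296 / 885) = oil * conv * (888/885)
= 712.62 * 0.9897 * 888 / 885
= 707.6708 g
Y = m_FAME / oil * 100 = conv * (888/885) * 100
= 0.9897 * 888 / 885 * 100
= 99.31%

707.6708 g FAME; Y = 99.31%


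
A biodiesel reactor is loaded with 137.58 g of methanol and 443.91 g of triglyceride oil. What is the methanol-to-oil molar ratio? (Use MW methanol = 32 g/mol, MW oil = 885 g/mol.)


Molar ratio = n_MeOH / n_oil = (MeOH/32) / (oil/885) = (MeOH * 885) / (32 * oil)
= (137.58 * 885) / (32 * 443.91)
= 8.5714

8.5714


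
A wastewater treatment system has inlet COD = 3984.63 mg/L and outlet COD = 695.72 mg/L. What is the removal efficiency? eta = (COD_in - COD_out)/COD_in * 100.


eta = (COD_in - COD_out) / COD_in * 100
= (3984.63 - 695.72) / 3984.63 * 100
= 82.5399%

82.5399%


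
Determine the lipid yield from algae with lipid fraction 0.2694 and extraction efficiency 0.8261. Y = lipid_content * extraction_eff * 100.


Y = lipid_content * extraction_eff * 100
= 0.2694 * 0.8261 * 100
= 22.2551%

22.2551%


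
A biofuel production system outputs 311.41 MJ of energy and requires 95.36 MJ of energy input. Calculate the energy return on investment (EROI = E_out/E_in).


EROI = E_out / E_in
= 311.41 / 95.36
= 3.2656

3.2656


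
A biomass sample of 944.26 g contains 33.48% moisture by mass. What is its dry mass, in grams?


Wd = Ww * (1 - MC/100)
= 944.26 * (1 - 33.48/100)
= 628.1218 g

628.1218 g


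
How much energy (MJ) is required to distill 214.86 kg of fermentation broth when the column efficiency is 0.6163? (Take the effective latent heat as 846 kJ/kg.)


E = m * 846 / (eta * 1000)
= 214.86 * 846 / (0.6163 * 1000)
= 294.9401 MJ

294.9401 MJ


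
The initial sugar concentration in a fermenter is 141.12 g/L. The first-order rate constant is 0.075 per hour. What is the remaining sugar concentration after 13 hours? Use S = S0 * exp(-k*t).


S = S0 * exp(-k * t)
S = 141.12 * exp(-0.075 * 13)
S = 53.2294 g/L

53.2294 g/L


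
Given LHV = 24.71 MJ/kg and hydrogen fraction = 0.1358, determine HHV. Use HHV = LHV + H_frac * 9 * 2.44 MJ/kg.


HHV = LHV + H_frac * 9 * 2.44
= 24.71 + 0.1358 * 9 * 2.44
= 27.6922 MJ/kg

27.6922 MJ/kg


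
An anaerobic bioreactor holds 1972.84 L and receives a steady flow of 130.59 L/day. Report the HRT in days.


HRT = V / Q
= 1972.84 / 130.59
= 15.1071 days

15.1071 days


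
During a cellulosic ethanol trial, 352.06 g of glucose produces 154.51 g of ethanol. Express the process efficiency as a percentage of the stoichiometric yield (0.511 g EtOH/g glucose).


Fermentation efficiency = (actual / (0.511 * glucose)) * 100
= (154.51 / (0.511 * 352.06)) * 100
= 85.8853%

85.8853%


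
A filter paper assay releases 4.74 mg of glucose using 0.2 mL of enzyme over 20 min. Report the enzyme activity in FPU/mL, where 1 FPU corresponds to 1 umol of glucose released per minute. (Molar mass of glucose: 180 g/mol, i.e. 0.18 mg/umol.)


Activity = glucose_mg / (0.18 mg/umol * V_mL * t_min)
= 4.74 / (0.18 * 0.2 * 20)
= 6.5833 FPU/mL

6.5833 FPU/mL


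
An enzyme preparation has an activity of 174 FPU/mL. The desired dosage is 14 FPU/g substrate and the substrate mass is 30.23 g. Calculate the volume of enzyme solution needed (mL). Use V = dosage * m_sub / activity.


V = dosage * m_sub / activity
V = 14 * 30.23 / 174
V = 2.4323 mL

2.4323 mL


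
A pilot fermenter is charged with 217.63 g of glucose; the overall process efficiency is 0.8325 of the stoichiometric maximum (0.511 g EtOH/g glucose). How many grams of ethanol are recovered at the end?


Actual ethanol: m = 0.511 * 217.63 * 0.8325
m = 92.5814 g

92.5814 g


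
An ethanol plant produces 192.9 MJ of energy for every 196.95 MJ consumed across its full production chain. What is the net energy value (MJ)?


NEV = E_out - E_in
= 192.9 - 196.95
= -4.0500 MJ

-4.0500 MJ


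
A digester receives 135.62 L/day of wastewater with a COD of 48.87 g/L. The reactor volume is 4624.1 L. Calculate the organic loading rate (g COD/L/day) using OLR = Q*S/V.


OLR = Q * S / V
= 135.62 * 48.87 / 4624.1
= 1.4333 g/L/day

1.4333 g/L/day


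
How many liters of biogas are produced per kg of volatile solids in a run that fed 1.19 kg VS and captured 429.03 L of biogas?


Y = V / VS
= 429.03 / 1.19
= 360.5294 L/kg VS

360.5294 L/kg VS


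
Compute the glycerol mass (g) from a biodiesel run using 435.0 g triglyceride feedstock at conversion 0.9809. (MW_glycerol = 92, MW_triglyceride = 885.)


glycerol = oil * conv * (92/885)
= 435.0 * 0.9809 * 92 / 885
= 44.3566 g

44.3566 g


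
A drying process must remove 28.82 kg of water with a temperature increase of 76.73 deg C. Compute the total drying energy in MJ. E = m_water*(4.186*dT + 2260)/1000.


E = m_water * (4.186 * dT + 2260) / 1000
= 28.82 * (4.186 * 76.73 + 2260) / 1000
= 74.3899 MJ

74.3899 MJ


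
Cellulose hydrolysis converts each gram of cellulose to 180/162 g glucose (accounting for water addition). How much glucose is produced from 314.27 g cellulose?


glucose = cellulose * 180/162
= 314.27 * 180/162
= 349.1889 g

349.1889 g


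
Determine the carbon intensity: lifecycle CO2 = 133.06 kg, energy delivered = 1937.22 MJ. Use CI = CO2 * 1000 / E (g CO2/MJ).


CI = CO2 * 1000 / E
= 133.06 * 1000 / 1937.22
= 68.6861 g CO2/MJ

68.6861 g CO2/MJ


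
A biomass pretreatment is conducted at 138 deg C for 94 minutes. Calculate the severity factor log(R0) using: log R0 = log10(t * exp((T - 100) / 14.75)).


logR0 = log10(t * exp((T - 100) / 14.75))
= log10(94 * exp((138 - 100) / 14.75))
= 3.0920

3.0920


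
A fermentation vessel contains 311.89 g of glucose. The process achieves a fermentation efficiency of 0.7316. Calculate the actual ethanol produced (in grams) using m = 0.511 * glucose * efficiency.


Actual ethanol: m = 0.511 * 311.89 * 0.7316
m = 116.5993 g

116.5993 g


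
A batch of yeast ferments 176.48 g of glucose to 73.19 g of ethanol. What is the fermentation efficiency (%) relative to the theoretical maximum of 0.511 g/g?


Fermentation efficiency = (actual / (0.511 * glucose)) * 100
= (73.19 / (0.511 * 176.48)) * 100
= 81.1588%

81.1588%


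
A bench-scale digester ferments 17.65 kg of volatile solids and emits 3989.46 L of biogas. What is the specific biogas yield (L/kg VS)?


Y = V / VS
= 3989.46 / 17.65
= 226.0317 L/kg VS

226.0317 L/kg VS


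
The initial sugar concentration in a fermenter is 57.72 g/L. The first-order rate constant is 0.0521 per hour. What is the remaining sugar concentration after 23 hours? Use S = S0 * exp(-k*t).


S = S0 * exp(-k * t)
S = 57.72 * exp(-0.0521 * 23)
S = 17.4145 g/L

17.4145 g/L


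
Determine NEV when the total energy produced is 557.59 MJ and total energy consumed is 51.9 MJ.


NEV = E_out - E_in
= 557.59 - 51.9
= 505.6900 MJ

505.6900 MJ


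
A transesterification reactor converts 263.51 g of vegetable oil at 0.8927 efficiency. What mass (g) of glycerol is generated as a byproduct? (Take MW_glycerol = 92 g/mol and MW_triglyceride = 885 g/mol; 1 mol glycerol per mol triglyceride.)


glycerol = oil * conv * (92/885)
= 263.51 * 0.8927 * 92 / 885
= 24.4538 g

24.4538 g


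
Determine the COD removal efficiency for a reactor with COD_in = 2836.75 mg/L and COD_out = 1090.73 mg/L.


eta = (COD_in - COD_out) / COD_in * 100
= (2836.75 - 1090.73) / 2836.75 * 100
= 61.5500%

61.5500%


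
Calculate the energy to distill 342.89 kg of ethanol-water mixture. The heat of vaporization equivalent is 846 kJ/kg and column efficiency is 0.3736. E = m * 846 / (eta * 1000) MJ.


E = m * 846 / (eta * 1000)
= 342.89 * 846 / (0.3736 * 1000)
= 776.4586 MJ

776.4586 MJ


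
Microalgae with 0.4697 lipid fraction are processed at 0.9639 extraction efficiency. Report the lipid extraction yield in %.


Y = lipid_content * extraction_eff * 100
= 0.4697 * 0.9639 * 100
= 45.2744%

45.2744%


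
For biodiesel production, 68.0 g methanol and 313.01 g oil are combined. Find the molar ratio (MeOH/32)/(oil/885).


Molar ratio = n_MeOH / n_oil = (MeOH/32) / (oil/885) = (MeOH * 885) / (32 * oil)
= (68.0 * 885) / (32 * 313.01)
= 6.0082

6.0082


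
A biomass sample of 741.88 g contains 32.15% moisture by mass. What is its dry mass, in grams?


Wd = Ww * (1 - MC/100)
= 741.88 * (1 - 32.15/100)
= 503.3656 g

503.3656 g


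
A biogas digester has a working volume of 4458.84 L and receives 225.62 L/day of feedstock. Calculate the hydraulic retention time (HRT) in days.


HRT = V / Q
= 4458.84 / 225.62
= 19.7626 days

19.7626 days


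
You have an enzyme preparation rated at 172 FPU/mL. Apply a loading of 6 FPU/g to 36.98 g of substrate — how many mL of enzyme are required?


V = dosage * m_sub / activity
V = 6 * 36.98 / 172
V = 1.2900 mL

1.2900 mL


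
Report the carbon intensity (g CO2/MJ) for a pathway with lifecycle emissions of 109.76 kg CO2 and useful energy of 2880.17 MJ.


CI = CO2 * 1000 / E
= 109.76 * 1000 / 2880.17
= 38.1089 g CO2/MJ

38.1089 g CO2/MJ


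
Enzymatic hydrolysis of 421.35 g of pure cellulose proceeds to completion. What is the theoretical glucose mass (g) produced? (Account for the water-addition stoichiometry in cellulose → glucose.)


glucose = cellulose * 180/162
= 421.35 * 180/162
= 468.1667 g

468.1667 g


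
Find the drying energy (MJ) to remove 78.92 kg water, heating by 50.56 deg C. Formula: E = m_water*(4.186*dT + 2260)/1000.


E = m_water * (4.186 * dT + 2260) / 1000
= 78.92 * (4.186 * 50.56 + 2260) / 1000
= 195.0622 MJ

195.0622 MJ


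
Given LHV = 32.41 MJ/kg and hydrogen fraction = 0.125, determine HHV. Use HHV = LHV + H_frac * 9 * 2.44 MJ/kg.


HHV = LHV + H_frac * 9 * 2.44
= 32.41 + 0.125 * 9 * 2.44
= 35.1550 MJ/kg

35.1550 MJ/kg


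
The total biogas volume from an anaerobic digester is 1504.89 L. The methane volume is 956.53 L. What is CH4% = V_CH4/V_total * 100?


CH4% = V_CH4 / V_total * 100
= 956.53 / 1504.89 * 100
= 63.5615%

63.5615%


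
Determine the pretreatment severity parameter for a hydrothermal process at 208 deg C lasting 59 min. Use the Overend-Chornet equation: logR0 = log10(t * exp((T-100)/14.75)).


logR0 = log10(t * exp((T - 100) / 14.75))
= log10(59 * exp((208 - 100) / 14.75))
= 4.9508

4.9508


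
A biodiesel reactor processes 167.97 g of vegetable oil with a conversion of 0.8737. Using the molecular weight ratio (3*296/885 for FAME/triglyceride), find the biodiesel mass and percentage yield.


m_FAME = oil * conv * (3 * 296 / 885) = oil * conv * (888/885)
= 167.97 * 0.8737 * 888 / 885
= 147.2529 g
Y = m_FAME / oil * 100 = conv * (888/885) * 100
= 0.8737 * 888 / 885 * 100
= 87.67%

147.2529 g FAME; Y = 87.67%


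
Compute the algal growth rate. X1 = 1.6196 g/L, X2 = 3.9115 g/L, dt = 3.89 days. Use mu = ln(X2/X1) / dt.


mu = ln(X2/X1) / dt
= ln(3.9115/1.6196) / 3.89
= 0.2267 per day

0.2267 per day


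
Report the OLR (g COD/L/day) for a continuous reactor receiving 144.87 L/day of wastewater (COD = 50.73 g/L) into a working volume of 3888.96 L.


OLR = Q * S / V
= 144.87 * 50.73 / 3888.96
= 1.8898 g/L/day

1.8898 g/L/day


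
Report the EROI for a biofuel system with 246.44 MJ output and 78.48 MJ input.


EROI = E_out / E_in
= 246.44 / 78.48
= 3.1402

3.1402


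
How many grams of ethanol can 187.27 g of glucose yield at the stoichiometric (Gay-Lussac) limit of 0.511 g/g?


Theoretical ethanol yield: m_EtOH = 0.511 * m_glucose
m_EtOH = 0.511 * 187.27 = 95.6950 g

95.6950 g


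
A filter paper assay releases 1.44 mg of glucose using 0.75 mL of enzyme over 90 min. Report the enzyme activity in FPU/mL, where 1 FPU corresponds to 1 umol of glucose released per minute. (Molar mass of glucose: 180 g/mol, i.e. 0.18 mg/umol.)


Activity = glucose_mg / (0.18 mg/umol * V_mL * t_min)
= 1.44 / (0.18 * 0.75 * 90)
= 0.1185 FPU/mL

0.1185 FPU/mL


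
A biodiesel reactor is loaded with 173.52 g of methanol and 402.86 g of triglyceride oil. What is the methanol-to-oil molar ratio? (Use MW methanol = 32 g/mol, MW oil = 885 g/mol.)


Molar ratio = n_MeOH / n_oil = (MeOH/32) / (oil/885) = (MeOH * 885) / (32 * oil)
= (173.52 * 885) / (32 * 402.86)
= 11.9121

11.9121


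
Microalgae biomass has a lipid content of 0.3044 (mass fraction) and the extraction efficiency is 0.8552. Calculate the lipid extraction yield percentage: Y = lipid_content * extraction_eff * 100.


Y = lipid_content * extraction_eff * 100
= 0.3044 * 0.8552 * 100
= 26.0323%

26.0323%
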